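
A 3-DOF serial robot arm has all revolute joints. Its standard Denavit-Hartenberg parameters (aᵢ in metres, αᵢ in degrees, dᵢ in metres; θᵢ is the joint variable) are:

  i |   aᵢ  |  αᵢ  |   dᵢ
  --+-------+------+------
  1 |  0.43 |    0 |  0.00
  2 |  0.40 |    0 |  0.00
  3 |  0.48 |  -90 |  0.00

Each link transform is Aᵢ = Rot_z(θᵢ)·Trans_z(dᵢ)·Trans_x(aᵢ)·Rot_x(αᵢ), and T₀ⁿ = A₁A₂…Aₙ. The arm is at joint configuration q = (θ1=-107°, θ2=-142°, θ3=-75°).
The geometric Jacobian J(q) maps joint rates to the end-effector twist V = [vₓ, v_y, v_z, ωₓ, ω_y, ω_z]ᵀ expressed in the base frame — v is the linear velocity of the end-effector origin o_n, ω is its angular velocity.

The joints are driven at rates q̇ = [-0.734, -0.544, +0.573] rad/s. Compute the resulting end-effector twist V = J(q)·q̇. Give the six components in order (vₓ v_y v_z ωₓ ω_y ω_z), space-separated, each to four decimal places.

0.3743 0.0017 0.0000 0.0000 0.0000 -0.7050

o_n = [0.1193, 0.2444, 0.0000]
J₁: ẑ×o_n = [-0.2444, 0.1193, 0.0000], ω = ẑ
J2: z=[0.0000, 0.0000, 1.0000] o=[-0.1257, -0.4112, 0.0000] → [-0.6556, 0.2450, 0.0000, 0.0000, 0.0000, 1.0000]
J3: z=[0.0000, 0.0000, 1.0000] o=[-0.2691, -0.0378, 0.0000] → [-0.2821, 0.3883, 0.0000, 0.0000, 0.0000, 1.0000]
V = J·q̇ = [0.3743, 0.0017, 0.0000, 0.0000, 0.0000, -0.7050]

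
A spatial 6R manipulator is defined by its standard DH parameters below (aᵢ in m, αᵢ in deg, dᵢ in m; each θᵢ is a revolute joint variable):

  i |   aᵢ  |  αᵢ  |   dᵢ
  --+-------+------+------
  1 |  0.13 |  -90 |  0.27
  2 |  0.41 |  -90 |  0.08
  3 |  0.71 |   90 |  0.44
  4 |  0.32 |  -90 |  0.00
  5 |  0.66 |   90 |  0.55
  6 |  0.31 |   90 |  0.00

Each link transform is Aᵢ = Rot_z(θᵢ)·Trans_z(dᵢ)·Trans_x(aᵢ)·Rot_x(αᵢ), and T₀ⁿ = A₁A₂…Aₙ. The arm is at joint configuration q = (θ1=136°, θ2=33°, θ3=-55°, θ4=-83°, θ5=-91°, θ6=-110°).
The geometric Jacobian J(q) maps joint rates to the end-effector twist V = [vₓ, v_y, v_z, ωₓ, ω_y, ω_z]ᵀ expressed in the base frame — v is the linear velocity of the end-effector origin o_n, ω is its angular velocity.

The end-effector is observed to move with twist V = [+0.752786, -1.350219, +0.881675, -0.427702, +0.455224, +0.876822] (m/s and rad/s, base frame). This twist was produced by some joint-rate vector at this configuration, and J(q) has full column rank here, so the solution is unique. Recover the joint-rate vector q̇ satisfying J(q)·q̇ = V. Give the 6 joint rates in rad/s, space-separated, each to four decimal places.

o_n = [-1.1986, -0.5394, -0.1571]
J₁: ẑ×o_n = [0.5394, -1.1986, 0.0000], ω = ẑ
J2: z=[-0.6947, -0.7193, 0.0000] o=[-0.0935, 0.0903, 0.2700] → [0.3073, -0.2967, -0.3575, -0.6947, -0.7193, 0.0000]
J3: z=[0.3918, -0.3783, -0.8387] o=[-0.3964, 0.2716, 0.0467] → [-0.6030, 0.7526, -0.6212, 0.3918, -0.3783, -0.8387]
J4: z=[0.0957, -0.8898, 0.4461] o=[-0.8737, -0.0760, -0.5441] → [-0.1376, -0.1820, -0.3334, 0.0957, -0.8898, 0.4461]
J5: z=[-0.8605, -0.2993, -0.4123] o=[-1.0339, 0.0343, -0.2899] → [-0.2762, 0.1822, 0.4443, -0.8605, -0.2993, -0.4123]
J6: z=[0.4986, -0.3288, -0.8020] o=[-1.4382, -0.7215, -0.2314] → [0.1217, -0.2292, 0.1696, 0.4986, -0.3288, -0.8020]
q̇ = J⁺·V = [0.7510, -0.2060, -0.7680, -0.2670, 0.4410, 0.2710]

0.7510 -0.2060 -0.7680 -0.2670 0.4410 0.2710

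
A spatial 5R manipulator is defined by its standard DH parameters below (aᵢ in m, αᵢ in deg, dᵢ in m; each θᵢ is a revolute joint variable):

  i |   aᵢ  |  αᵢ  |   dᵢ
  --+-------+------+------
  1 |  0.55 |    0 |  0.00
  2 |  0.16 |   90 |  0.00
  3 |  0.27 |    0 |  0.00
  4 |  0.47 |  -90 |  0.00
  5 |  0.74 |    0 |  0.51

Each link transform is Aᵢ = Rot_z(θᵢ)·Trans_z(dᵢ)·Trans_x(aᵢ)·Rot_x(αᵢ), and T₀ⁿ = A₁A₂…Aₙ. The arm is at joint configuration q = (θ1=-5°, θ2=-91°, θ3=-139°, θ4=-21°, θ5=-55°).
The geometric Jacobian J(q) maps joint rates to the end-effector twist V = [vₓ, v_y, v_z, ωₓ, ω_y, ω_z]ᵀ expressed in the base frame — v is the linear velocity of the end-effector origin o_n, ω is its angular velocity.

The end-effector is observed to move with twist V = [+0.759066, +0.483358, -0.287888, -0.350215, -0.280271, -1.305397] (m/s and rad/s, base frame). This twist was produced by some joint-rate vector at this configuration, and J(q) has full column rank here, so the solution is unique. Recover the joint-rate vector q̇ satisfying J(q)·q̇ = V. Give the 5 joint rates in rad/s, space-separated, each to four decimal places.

o_n = [0.0193, 0.7214, -0.9623]
J₁: ẑ×o_n = [-0.7214, 0.0193, 0.0000], ω = ẑ
J2: z=[0.0000, 0.0000, 1.0000] o=[0.5479, -0.0479, 0.0000] → [-0.7693, -0.5287, 0.0000, 0.0000, 0.0000, 1.0000]
J3: z=[-0.9945, 0.1045, 0.0000] o=[0.5312, -0.2071, 0.0000] → [-0.1006, -0.9570, -0.8698, -0.9945, 0.1045, 0.0000]
J4: z=[-0.9945, 0.1045, 0.0000] o=[0.5525, -0.0044, -0.1771] → [-0.0821, -0.7809, -0.6661, -0.9945, 0.1045, 0.0000]
J5: z=[-0.0358, -0.3401, -0.9397] o=[0.5986, 0.4348, -0.3379] → [0.4817, 0.5221, -0.2073, -0.0358, -0.3401, -0.9397]
q̇ = J⁺·V = [-0.1480, -0.2910, -0.5680, 0.8870, 0.9220]

-0.1480 -0.2910 -0.5680 0.8870 0.9220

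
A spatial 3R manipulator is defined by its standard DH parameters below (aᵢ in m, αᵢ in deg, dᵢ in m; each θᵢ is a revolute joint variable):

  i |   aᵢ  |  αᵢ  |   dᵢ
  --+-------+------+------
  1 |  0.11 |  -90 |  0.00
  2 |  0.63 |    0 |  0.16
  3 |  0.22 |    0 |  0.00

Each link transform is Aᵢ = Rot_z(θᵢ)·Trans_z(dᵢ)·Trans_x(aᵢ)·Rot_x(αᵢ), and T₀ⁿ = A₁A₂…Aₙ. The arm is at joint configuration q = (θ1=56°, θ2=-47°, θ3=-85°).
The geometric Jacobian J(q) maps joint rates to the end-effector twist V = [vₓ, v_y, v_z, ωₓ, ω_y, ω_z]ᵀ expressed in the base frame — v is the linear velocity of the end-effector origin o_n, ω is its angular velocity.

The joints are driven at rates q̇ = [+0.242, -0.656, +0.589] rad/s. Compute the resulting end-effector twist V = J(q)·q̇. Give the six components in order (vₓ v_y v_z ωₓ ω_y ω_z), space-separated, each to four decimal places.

-0.2755 -0.2387 0.2720 0.0555 -0.0375 0.2420

o_n = [0.0868, 0.4148, 0.6242]
J₁: ẑ×o_n = [-0.4148, 0.0868, 0.0000], ω = ẑ
J2: z=[-0.8290, 0.5592, 0.0000] o=[0.0615, 0.0912, 0.0000] → [0.3491, 0.5175, -0.2825, -0.8290, 0.5592, 0.0000]
J3: z=[-0.8290, 0.5592, 0.0000] o=[0.1691, 0.5369, 0.4608] → [0.0914, 0.1355, 0.1472, -0.8290, 0.5592, 0.0000]
V = J·q̇ = [-0.2755, -0.2387, 0.2720, 0.0555, -0.0375, 0.2420]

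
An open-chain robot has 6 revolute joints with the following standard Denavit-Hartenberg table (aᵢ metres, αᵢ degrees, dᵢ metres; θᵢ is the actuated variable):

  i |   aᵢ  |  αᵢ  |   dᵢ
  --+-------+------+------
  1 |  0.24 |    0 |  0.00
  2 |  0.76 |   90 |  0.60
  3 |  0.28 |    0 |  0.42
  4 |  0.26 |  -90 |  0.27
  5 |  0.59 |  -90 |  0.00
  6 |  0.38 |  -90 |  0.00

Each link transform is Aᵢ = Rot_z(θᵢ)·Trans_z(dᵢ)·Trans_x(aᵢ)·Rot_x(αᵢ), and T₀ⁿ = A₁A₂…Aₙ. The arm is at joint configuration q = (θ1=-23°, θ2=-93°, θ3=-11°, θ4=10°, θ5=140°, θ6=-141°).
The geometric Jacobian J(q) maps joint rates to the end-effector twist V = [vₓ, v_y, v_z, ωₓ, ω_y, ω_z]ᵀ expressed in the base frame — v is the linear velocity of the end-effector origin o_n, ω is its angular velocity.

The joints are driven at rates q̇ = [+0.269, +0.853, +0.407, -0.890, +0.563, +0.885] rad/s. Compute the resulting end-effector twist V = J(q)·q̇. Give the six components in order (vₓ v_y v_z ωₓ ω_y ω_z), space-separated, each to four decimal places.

0.9252 -0.8629 0.3593 0.0698 0.5878 1.6948

o_n = [-0.6995, -0.8390, 0.7851]
J₁: ẑ×o_n = [0.8390, -0.6995, 0.0000], ω = ẑ
J2: z=[0.0000, 0.0000, 1.0000] o=[0.2209, -0.0938, 0.0000] → [0.7452, -0.9204, 0.0000, 0.0000, 0.0000, 1.0000]
J3: z=[-0.8988, 0.4384, 0.0000] o=[-0.1122, -0.7769, 0.6000] → [0.0811, 0.1663, 0.3133, -0.8988, 0.4384, 0.0000]
J4: z=[-0.8988, 0.4384, 0.0000] o=[-0.6102, -0.8398, 0.5466] → [0.1046, 0.2144, 0.0384, -0.8988, 0.4384, 0.0000]
J5: z=[-0.0077, -0.0157, 0.9998] o=[-0.9669, -0.9551, 0.5420] → [-0.1199, 0.2692, 0.0033, -0.0077, -0.0157, 0.9998]
J6: z=[-0.4068, 0.9135, 0.0112] o=[-0.4279, -0.7152, 0.5499] → [0.2162, 0.0926, 0.2985, -0.4068, 0.9135, 0.0112]
V = J·q̇ = [0.9252, -0.8629, 0.3593, 0.0698, 0.5878, 1.6948]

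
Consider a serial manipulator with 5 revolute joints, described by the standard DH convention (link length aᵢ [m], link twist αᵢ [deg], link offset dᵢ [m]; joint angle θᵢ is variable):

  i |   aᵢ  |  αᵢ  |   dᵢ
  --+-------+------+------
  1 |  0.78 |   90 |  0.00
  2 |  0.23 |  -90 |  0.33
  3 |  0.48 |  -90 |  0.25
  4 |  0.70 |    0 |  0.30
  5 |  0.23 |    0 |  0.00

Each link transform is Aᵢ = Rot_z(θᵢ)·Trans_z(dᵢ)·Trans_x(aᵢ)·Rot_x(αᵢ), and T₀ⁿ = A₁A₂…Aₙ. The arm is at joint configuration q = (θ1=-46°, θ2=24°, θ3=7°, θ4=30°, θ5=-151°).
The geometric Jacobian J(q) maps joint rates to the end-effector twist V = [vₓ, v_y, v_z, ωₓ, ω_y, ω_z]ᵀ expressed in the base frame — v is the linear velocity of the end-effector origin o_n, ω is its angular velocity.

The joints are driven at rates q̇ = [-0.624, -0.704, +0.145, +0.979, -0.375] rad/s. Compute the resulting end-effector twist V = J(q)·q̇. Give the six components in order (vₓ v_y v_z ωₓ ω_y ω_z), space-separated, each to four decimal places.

o_n = [1.3084, -1.2315, 0.5581]
J₁: ẑ×o_n = [1.2315, 1.3084, -0.0000], ω = ẑ
J2: z=[-0.7193, -0.6947, 0.0000] o=[0.5418, -0.5611, 0.0000] → [-0.3877, 0.4015, 1.0147, -0.7193, -0.6947, 0.0000]
J3: z=[-0.2825, 0.2926, 0.9135] o=[0.4504, -0.9415, 0.0935] → [0.4009, 0.9150, -0.1691, -0.2825, 0.2926, 0.9135]
J4: z=[0.6366, 0.7696, -0.0496] o=[0.7242, -1.1408, 0.5157] → [0.0281, -0.0560, -0.5073, 0.6366, 0.7696, -0.0496]
J5: z=[0.6366, 0.7696, -0.0496] o=[1.4491, -1.3564, 0.4258] → [0.1080, -0.0772, 0.1878, 0.6366, 0.7696, -0.0496]
V = J·q̇ = [-0.4503, -0.9922, -1.3059, 0.8500, 0.9963, -0.5215]

-0.4503 -0.9922 -1.3059 0.8500 0.9963 -0.5215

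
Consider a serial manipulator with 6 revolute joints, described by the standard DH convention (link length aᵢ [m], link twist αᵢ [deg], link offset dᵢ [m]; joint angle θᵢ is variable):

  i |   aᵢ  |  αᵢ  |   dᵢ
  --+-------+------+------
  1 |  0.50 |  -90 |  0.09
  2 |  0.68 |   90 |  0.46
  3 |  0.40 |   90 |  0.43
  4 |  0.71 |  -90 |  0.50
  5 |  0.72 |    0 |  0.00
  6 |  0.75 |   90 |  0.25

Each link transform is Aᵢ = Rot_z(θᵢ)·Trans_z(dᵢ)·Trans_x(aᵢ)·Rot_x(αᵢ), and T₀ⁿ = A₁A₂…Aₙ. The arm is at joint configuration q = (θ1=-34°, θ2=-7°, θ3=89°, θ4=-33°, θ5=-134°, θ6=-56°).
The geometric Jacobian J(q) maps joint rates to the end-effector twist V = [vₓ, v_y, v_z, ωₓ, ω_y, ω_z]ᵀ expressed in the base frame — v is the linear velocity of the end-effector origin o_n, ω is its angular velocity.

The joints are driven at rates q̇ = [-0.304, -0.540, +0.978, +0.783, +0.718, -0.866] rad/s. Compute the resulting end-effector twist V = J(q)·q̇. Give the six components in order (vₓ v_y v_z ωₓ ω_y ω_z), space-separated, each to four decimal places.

o_n = [1.9124, -0.6420, 1.2020]
J₁: ẑ×o_n = [0.6420, 1.9124, -0.0000], ω = ẑ
J2: z=[0.5592, 0.8290, 0.0000] o=[0.4145, -0.2796, 0.0900] → [0.9219, -0.6218, -1.4444, 0.5592, 0.8290, 0.0000]
J3: z=[-0.1010, 0.0681, 0.9925] o=[1.2313, -0.2757, 0.1729] → [0.4337, 0.7800, -0.0094, -0.1010, 0.0681, 0.9925]
J4: z=[0.8130, -0.5694, 0.1219] o=[1.4172, 0.0813, 0.6005] → [-0.2543, -0.4286, -0.3061, 0.8130, -0.5694, 0.1219]
J5: z=[0.2276, 0.5033, 0.8336] o=[2.2043, 0.2581, 0.2789] → [1.2149, -0.4534, -0.0579, 0.2276, 0.5033, 0.8336]
J6: z=[0.2276, 0.5033, 0.8336] o=[2.3573, -0.3619, 0.6115] → [0.5307, -0.5052, 0.1602, 0.2276, 0.5033, 0.8336]
V = J·q̇ = [-0.0552, 0.2936, 0.3508, 0.2021, -0.9014, 0.6387]

-0.0552 0.2936 0.3508 0.2021 -0.9014 0.6387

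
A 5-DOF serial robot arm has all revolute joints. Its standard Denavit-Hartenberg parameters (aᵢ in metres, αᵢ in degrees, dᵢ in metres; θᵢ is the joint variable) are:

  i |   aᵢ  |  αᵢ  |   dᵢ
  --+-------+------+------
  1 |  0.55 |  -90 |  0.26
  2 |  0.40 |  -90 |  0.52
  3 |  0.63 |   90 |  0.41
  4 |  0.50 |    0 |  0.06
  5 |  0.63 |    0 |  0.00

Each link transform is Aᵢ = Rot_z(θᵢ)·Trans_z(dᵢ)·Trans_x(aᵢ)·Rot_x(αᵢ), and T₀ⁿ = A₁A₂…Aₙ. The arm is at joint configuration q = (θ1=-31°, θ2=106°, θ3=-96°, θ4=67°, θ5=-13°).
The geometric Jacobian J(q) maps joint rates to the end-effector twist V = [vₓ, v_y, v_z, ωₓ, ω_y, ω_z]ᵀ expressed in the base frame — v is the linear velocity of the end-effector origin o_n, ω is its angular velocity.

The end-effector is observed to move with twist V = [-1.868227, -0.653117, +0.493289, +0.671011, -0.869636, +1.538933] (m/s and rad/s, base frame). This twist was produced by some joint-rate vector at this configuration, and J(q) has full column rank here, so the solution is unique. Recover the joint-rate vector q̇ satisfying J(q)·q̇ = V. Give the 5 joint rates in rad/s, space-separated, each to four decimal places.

0.4780 -0.2630 -0.6910 0.7240 0.5850

o_n = [0.1606, 1.8901, 0.4334]
J₁: ẑ×o_n = [-1.8901, 0.1606, 0.0000], ω = ẑ
J2: z=[0.5150, 0.8572, 0.0000] o=[0.4714, -0.2833, 0.2600] → [0.1486, -0.0893, 1.3858, 0.5150, 0.8572, 0.0000]
J3: z=[-0.8240, 0.4951, 0.2756] o=[0.6448, 0.2192, -0.1245] → [-0.1844, 0.3262, -1.1370, -0.8240, 0.4951, 0.2756]
J4: z=[0.1811, -0.2308, 0.9560] o=[0.6452, 0.9499, 0.0518] → [-0.9869, -0.5324, 0.0585, 0.1811, -0.2308, 0.9560]
J5: z=[0.1811, -0.2308, 0.9560] o=[0.3817, 1.3276, 0.2557] → [-0.5788, -0.2436, 0.0509, 0.1811, -0.2308, 0.9560]
q̇ = J⁺·V = [0.4780, -0.2630, -0.6910, 0.7240, 0.5850]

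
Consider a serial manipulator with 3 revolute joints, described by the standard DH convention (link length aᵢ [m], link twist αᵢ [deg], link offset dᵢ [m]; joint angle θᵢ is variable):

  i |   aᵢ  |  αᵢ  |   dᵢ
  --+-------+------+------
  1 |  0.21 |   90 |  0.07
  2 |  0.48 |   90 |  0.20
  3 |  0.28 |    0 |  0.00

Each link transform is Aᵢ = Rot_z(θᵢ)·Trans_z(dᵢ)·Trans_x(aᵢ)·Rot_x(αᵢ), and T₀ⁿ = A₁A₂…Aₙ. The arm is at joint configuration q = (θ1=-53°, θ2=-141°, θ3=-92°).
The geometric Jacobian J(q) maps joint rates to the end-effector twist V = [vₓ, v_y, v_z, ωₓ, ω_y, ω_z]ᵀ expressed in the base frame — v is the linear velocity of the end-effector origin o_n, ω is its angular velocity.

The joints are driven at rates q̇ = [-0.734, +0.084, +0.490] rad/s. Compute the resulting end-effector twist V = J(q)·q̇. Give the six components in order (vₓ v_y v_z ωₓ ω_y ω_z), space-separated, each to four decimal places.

o_n = [-0.0298, 0.1722, -0.2259]
J₁: ẑ×o_n = [-0.1722, -0.0298, 0.0000], ω = ẑ
J2: z=[-0.7986, -0.6018, 0.0000] o=[0.1264, -0.1677, 0.0700] → [0.1781, -0.2363, -0.3654, -0.7986, -0.6018, 0.0000]
J3: z=[-0.3787, 0.5026, 0.7771] o=[-0.2578, 0.0098, -0.2321] → [-0.1231, 0.1796, -0.1761, -0.3787, 0.5026, 0.7771]
V = J·q̇ = [0.0810, 0.0900, -0.1170, -0.2527, 0.1957, -0.3532]

0.0810 0.0900 -0.1170 -0.2527 0.1957 -0.3532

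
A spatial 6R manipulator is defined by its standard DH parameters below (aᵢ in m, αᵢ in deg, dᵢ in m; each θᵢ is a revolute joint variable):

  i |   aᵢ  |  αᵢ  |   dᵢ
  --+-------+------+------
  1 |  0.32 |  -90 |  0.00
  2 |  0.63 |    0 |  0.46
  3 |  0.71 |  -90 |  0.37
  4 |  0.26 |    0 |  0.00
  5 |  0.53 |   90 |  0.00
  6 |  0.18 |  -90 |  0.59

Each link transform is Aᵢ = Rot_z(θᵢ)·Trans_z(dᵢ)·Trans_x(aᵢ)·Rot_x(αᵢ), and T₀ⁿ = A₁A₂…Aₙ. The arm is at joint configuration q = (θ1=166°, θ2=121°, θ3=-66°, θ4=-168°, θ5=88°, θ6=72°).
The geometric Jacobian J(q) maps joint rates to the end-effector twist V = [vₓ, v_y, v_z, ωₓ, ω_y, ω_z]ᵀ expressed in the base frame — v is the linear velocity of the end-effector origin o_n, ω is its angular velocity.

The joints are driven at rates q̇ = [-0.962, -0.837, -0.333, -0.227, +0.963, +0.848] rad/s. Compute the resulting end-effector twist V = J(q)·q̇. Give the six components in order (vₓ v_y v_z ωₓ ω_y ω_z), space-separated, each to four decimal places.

o_n = [-0.2246, -1.5551, -0.6188]
J₁: ẑ×o_n = [1.5551, -0.2246, 0.0000], ω = ẑ
J2: z=[-0.2419, -0.9703, 0.0000] o=[-0.3105, 0.0774, 0.0000] → [0.6004, -0.1497, 0.4783, -0.2419, -0.9703, 0.0000]
J3: z=[-0.2419, -0.9703, 0.0000] o=[-0.1069, -0.4474, -0.5400] → [0.0765, -0.0191, 0.1538, -0.2419, -0.9703, 0.0000]
J4: z=[0.7948, -0.1982, -0.5736] o=[-0.5916, -0.7079, -1.1216] → [-0.5856, -0.6101, -0.6006, 0.7948, -0.1982, -0.5736]
J5: z=[0.7948, -0.1982, -0.5736] o=[-0.4631, -0.7956, -0.9133] → [-0.4940, -0.3709, -0.5564, 0.7948, -0.1982, -0.5736]
J6: z=[0.5061, -0.3051, 0.8067] o=[-0.6406, -1.2893, -0.9887] → [0.1015, 0.1484, -0.0076, 0.5061, -0.3051, 0.8067]
V = J·q̇ = [-2.2807, 0.2550, -0.8574, 1.2972, 0.7306, -0.7001]

-2.2807 0.2550 -0.8574 1.2972 0.7306 -0.7001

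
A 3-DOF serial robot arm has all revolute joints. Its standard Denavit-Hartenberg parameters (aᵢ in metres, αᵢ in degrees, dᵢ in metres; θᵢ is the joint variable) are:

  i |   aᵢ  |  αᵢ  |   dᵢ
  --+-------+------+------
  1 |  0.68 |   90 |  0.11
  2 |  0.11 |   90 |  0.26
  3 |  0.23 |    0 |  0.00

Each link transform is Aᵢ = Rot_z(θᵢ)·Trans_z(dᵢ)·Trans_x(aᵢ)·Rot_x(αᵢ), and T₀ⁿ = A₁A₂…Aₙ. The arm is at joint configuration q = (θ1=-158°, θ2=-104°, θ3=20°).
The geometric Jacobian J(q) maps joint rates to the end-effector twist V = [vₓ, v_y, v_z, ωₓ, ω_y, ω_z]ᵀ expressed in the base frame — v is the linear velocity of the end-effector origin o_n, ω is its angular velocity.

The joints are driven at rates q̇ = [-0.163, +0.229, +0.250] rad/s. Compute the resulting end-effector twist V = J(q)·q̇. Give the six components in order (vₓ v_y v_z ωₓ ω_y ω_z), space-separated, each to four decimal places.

-0.0774 0.1327 0.0010 0.1391 0.3032 -0.1025

o_n = [-0.6842, 0.0888, -0.2064]
J₁: ẑ×o_n = [-0.0888, -0.6842, 0.0000], ω = ẑ
J2: z=[-0.3746, 0.9272, 0.0000] o=[-0.6305, -0.2547, 0.1100] → [-0.2934, -0.1185, -0.0789, -0.3746, 0.9272, 0.0000]
J3: z=[0.8996, 0.3635, 0.2419] o=[-0.7032, -0.0037, 0.0033] → [-0.0986, 0.1933, 0.0763, 0.8996, 0.3635, 0.2419]
V = J·q̇ = [-0.0774, 0.1327, 0.0010, 0.1391, 0.3032, -0.1025]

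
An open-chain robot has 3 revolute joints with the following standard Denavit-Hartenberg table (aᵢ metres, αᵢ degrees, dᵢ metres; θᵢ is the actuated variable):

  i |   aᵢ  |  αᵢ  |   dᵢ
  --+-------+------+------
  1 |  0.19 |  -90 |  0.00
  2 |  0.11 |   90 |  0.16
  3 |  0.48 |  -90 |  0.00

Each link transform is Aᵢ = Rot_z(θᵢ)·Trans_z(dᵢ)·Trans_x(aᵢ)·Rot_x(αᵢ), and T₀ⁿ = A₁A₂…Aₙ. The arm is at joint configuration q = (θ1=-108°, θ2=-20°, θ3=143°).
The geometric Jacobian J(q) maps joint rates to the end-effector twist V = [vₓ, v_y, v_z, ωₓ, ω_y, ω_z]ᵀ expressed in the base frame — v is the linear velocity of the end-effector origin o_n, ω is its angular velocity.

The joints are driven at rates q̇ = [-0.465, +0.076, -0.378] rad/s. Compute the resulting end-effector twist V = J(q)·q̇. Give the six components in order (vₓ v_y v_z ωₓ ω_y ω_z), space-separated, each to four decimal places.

o_n = [0.4476, -0.0751, -0.0935]
J₁: ẑ×o_n = [0.0751, 0.4476, -0.0000], ω = ẑ
J2: z=[0.9511, -0.3090, 0.0000] o=[-0.0587, -0.1807, 0.0000] → [0.0289, 0.0889, 0.2569, 0.9511, -0.3090, 0.0000]
J3: z=[0.1057, 0.3253, 0.9397] o=[0.0615, -0.3285, 0.0376] → [-0.2807, 0.3766, -0.0988, 0.1057, 0.3253, 0.9397]
V = J·q̇ = [0.0734, -0.3437, 0.0569, 0.0323, -0.1464, -0.8202]

0.0734 -0.3437 0.0569 0.0323 -0.1464 -0.8202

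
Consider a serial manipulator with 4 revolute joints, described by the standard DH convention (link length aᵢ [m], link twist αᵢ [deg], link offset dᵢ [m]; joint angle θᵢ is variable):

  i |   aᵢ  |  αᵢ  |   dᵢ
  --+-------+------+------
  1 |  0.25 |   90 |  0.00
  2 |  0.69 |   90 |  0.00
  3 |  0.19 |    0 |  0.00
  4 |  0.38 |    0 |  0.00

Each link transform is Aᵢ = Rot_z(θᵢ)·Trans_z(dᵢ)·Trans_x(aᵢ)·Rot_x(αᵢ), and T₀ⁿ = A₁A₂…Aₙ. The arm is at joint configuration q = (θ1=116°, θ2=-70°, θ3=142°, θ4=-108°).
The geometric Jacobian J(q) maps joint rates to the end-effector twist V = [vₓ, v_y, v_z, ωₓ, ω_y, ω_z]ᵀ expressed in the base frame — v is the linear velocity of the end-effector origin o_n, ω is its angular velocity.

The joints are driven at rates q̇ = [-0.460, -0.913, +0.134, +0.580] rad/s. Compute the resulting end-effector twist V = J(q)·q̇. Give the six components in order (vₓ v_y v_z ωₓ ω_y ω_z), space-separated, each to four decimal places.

0.8217 -0.6480 -0.1098 -0.5265 -1.0033 -0.7042

o_n = [0.0583, 0.6321, -0.8037]
J₁: ẑ×o_n = [-0.6321, 0.0583, 0.0000], ω = ẑ
J2: z=[0.8988, 0.4384, 0.0000] o=[-0.1096, 0.2247, 0.0000] → [-0.3523, 0.7224, 0.2925, 0.8988, 0.4384, 0.0000]
J3: z=[0.4119, -0.8446, -0.3420] o=[-0.2130, 0.4368, -0.6484] → [0.1980, -0.0288, 0.3096, 0.4119, -0.8446, -0.3420]
J4: z=[0.4119, -0.8446, -0.3420] o=[-0.0855, 0.4421, -0.5077] → [0.3150, 0.0728, 0.1997, 0.4119, -0.8446, -0.3420]
V = J·q̇ = [0.8217, -0.6480, -0.1098, -0.5265, -1.0033, -0.7042]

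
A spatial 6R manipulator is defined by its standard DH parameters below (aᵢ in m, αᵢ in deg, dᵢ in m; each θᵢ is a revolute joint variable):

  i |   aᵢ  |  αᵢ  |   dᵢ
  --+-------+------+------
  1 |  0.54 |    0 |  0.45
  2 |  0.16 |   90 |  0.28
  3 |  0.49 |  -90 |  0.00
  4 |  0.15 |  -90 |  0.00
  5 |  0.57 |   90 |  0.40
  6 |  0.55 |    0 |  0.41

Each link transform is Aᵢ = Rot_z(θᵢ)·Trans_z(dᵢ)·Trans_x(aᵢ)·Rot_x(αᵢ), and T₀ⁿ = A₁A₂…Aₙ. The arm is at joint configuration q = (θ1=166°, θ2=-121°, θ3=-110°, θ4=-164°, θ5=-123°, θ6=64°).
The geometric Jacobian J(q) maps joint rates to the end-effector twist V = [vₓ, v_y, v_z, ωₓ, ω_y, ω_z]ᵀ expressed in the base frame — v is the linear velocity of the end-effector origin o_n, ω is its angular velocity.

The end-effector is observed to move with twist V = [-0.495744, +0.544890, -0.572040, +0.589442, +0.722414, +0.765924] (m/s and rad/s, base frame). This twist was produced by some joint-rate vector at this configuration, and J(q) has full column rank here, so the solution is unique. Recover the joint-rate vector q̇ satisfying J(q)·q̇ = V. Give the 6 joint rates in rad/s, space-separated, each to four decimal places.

o_n = [0.0509, -0.2625, -0.6925]
J₁: ẑ×o_n = [0.2625, 0.0509, -0.0000], ω = ẑ
J2: z=[0.0000, 0.0000, 1.0000] o=[-0.5240, 0.1306, 0.4500] → [0.3931, 0.5749, -0.0000, 0.0000, 0.0000, 1.0000]
J3: z=[0.7071, -0.7071, 0.0000] o=[-0.4108, 0.2438, 0.7300] → [1.0059, 1.0059, -0.0315, 0.7071, -0.7071, 0.0000]
J4: z=[0.6645, 0.6645, -0.3420] o=[-0.5293, 0.1253, 0.2696] → [-0.7719, 0.4408, -0.6432, 0.6645, 0.6645, -0.3420]
J5: z=[0.6131, -0.7464, -0.2590] o=[-0.4652, 0.1309, 0.4050] → [0.7173, 0.5392, 0.1441, 0.6131, -0.7464, -0.2590]
J6: z=[-0.7203, -0.3934, -0.5713] o=[-0.0350, 0.1383, -0.1425] → [-0.0126, -0.4453, 0.3225, -0.7203, -0.3934, -0.5713]
q̇ = J⁺·V = [0.5120, 0.4460, -0.2560, 0.8230, 0.1180, -0.2100]

0.5120 0.4460 -0.2560 0.8230 0.1180 -0.2100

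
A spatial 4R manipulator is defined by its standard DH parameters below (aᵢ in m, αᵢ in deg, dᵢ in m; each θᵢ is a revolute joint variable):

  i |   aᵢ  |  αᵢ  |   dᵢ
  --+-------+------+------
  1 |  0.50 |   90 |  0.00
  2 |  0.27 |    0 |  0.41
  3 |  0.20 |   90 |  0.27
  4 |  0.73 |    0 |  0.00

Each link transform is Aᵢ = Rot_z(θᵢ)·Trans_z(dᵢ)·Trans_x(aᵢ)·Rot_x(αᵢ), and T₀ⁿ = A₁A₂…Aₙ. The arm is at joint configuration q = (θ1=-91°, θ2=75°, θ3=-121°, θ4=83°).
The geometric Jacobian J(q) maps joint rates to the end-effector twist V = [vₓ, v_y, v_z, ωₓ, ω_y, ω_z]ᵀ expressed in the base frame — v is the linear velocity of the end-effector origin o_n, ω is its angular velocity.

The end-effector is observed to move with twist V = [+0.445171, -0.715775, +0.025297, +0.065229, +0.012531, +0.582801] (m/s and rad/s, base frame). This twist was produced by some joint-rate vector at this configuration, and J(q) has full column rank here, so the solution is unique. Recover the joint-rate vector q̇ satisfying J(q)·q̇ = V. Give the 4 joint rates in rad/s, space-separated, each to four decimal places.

o_n = [-1.4178, -0.7460, 0.0529]
J₁: ẑ×o_n = [0.7460, -1.4178, 0.0000], ω = ẑ
J2: z=[-0.9998, 0.0175, 0.0000] o=[-0.0087, -0.4999, 0.0000] → [0.0009, 0.0529, 0.2706, -0.9998, 0.0175, 0.0000]
J3: z=[-0.9998, 0.0175, 0.0000] o=[-0.4199, -0.5626, 0.2608] → [-0.0036, -0.2078, 0.2007, -0.9998, 0.0175, 0.0000]
J4: z=[0.0126, 0.7192, -0.6947] o=[-0.6923, -0.6968, 0.1169] → [-0.0802, 0.5048, 0.5212, 0.0126, 0.7192, -0.6947]
q̇ = J⁺·V = [0.5960, 0.4070, -0.4720, 0.0190]

0.5960 0.4070 -0.4720 0.0190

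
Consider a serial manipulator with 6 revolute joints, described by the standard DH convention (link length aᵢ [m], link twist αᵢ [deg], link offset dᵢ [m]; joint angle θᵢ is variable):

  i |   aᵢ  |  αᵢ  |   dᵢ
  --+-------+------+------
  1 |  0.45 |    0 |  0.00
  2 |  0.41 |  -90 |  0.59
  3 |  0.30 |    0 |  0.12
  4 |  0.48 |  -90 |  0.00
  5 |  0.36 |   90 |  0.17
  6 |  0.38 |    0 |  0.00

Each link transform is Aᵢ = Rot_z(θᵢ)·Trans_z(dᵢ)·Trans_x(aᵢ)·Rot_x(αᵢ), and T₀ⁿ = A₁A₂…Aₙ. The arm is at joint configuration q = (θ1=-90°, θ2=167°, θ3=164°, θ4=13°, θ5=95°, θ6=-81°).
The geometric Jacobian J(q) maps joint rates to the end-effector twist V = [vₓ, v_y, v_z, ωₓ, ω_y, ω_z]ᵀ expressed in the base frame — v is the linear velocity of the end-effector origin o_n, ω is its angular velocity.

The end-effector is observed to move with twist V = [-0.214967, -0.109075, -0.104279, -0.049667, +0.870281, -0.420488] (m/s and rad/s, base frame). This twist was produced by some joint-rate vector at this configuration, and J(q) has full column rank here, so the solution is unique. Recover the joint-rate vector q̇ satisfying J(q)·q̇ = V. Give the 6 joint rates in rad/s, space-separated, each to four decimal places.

0.4150 -0.6290 -0.4250 0.5970 -0.2500 -0.8280

o_n = [0.2204, -0.8195, 0.2791]
J₁: ẑ×o_n = [0.8195, 0.2204, -0.0000], ω = ẑ
J2: z=[0.0000, 0.0000, 1.0000] o=[0.0000, -0.4500, 0.0000] → [0.3695, 0.2204, -0.0000, 0.0000, 0.0000, 1.0000]
J3: z=[-0.9744, 0.2250, 0.0000] o=[0.0922, -0.0505, 0.5900] → [-0.0699, -0.3030, 0.7205, -0.9744, 0.2250, 0.0000]
J4: z=[-0.9744, 0.2250, 0.0000] o=[-0.0896, -0.3045, 0.5073] → [-0.0513, -0.2224, 0.4321, -0.9744, 0.2250, 0.0000]
J5: z=[-0.0118, -0.0510, 0.9986] o=[-0.1974, -0.7716, 0.4822] → [0.0582, 0.4148, 0.0219, -0.0118, -0.0510, 0.9986]
J6: z=[-0.1389, -0.9889, -0.0521] o=[0.1571, -0.8304, 0.6536] → [0.3710, -0.0553, 0.0611, -0.1389, -0.9889, -0.0521]
q̇ = J⁺·V = [0.4150, -0.6290, -0.4250, 0.5970, -0.2500, -0.8280]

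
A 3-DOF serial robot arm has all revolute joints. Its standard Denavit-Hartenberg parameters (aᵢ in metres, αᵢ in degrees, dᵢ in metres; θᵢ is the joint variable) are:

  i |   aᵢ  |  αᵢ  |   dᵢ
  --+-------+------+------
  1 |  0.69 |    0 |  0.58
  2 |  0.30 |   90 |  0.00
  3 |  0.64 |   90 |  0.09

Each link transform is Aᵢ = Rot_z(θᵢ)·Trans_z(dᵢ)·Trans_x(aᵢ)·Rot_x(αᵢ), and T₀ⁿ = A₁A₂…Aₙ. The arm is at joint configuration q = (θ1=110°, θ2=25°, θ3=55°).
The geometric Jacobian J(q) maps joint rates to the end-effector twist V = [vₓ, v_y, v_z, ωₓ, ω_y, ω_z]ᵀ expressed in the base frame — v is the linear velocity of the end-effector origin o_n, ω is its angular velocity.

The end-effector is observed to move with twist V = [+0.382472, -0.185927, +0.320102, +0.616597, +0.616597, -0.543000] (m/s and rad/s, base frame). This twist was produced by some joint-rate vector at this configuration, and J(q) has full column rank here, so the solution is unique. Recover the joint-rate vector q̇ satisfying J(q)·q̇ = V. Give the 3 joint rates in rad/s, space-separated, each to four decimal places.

0.3570 -0.9000 0.8720

o_n = [-0.6441, 1.1837, 1.1043]
J₁: ẑ×o_n = [-1.1837, -0.6441, 0.0000], ω = ẑ
J2: z=[0.0000, 0.0000, 1.0000] o=[-0.2360, 0.6484, 0.5800] → [-0.5353, -0.4081, 0.0000, 0.0000, 0.0000, 1.0000]
J3: z=[0.7071, 0.7071, 0.0000] o=[-0.4481, 0.8605, 0.5800] → [0.3707, -0.3707, 0.3671, 0.7071, 0.7071, 0.0000]
q̇ = J⁺·V = [0.3570, -0.9000, 0.8720]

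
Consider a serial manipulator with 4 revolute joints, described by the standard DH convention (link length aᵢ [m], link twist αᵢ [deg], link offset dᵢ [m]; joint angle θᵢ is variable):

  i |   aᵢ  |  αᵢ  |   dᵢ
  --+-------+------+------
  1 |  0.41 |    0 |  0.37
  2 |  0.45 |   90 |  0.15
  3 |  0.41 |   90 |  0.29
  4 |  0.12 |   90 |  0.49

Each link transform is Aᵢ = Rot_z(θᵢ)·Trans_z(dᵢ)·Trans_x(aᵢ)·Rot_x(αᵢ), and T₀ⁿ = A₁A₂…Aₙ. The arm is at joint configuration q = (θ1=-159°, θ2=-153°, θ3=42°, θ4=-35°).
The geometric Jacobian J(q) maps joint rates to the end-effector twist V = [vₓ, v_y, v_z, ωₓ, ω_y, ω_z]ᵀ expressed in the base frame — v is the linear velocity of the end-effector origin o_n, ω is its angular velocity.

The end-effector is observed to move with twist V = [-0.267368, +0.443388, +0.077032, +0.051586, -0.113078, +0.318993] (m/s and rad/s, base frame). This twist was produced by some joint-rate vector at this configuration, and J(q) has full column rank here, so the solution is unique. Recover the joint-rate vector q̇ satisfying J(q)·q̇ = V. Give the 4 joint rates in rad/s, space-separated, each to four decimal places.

o_n = [0.5549, 0.5639, 0.4960]
J₁: ẑ×o_n = [-0.5639, 0.5549, 0.0000], ω = ẑ
J2: z=[0.0000, 0.0000, 1.0000] o=[-0.3828, -0.1469, 0.3700] → [-0.7108, 0.9376, 0.0000, 0.0000, 0.0000, 1.0000]
J3: z=[0.7431, -0.6691, 0.0000] o=[-0.0817, 0.1875, 0.5200] → [0.0161, 0.0179, 0.7056, 0.7431, -0.6691, 0.0000]
J4: z=[0.4477, 0.4973, -0.7431] o=[0.3377, 0.2199, 0.7943] → [0.1073, -0.0278, 0.0461, 0.4477, 0.4973, -0.7431]
q̇ = J⁺·V = [-0.5010, 0.7650, 0.1140, -0.0740]

-0.5010 0.7650 0.1140 -0.0740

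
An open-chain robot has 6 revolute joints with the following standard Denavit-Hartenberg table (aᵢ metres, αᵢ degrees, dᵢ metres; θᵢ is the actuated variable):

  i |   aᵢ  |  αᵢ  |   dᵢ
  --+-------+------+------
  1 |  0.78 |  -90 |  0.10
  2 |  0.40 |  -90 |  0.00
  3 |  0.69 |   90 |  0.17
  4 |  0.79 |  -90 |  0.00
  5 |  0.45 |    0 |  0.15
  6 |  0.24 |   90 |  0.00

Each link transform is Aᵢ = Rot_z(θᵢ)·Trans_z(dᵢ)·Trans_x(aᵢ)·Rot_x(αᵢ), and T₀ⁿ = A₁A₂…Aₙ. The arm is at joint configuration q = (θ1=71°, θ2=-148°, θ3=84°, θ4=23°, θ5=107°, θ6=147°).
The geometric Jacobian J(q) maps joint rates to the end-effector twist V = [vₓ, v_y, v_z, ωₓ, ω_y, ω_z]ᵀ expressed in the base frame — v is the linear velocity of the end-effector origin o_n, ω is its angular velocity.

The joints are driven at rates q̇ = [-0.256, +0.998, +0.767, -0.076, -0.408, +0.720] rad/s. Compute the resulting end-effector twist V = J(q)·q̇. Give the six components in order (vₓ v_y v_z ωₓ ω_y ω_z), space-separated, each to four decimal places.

o_n = [1.3836, 0.3599, 0.7295]
J₁: ẑ×o_n = [-0.3599, 1.3836, 0.0000], ω = ẑ
J2: z=[-0.9455, 0.3256, 0.0000] o=[0.2539, 0.7375, 0.1000] → [0.2049, 0.5952, -0.0107, -0.9455, 0.3256, 0.0000]
J3: z=[0.1725, 0.5010, 0.8480] o=[0.1435, 0.4168, 0.3120] → [0.2574, 0.9796, -0.6311, 0.1725, 0.5010, 0.8480]
J4: z=[-0.3734, -0.7634, 0.5270] o=[0.8018, 0.2207, 0.4944] → [-0.2528, 0.3944, 0.3922, -0.3734, -0.7634, 0.5270]
J5: z=[-0.1973, 0.6205, 0.7590] o=[1.5178, 0.0790, 0.7964] → [-0.2548, -0.1151, 0.0279, -0.1973, 0.6205, 0.7590]
J6: z=[-0.1973, 0.6205, 0.7590] o=[1.5297, 0.5242, 0.6332] → [0.1844, -0.0919, 0.1231, -0.1973, 0.6205, 0.7590]
V = J·q̇ = [0.7500, 0.9420, -0.4474, -0.8445, 0.9608, 0.5912]

0.7500 0.9420 -0.4474 -0.8445 0.9608 0.5912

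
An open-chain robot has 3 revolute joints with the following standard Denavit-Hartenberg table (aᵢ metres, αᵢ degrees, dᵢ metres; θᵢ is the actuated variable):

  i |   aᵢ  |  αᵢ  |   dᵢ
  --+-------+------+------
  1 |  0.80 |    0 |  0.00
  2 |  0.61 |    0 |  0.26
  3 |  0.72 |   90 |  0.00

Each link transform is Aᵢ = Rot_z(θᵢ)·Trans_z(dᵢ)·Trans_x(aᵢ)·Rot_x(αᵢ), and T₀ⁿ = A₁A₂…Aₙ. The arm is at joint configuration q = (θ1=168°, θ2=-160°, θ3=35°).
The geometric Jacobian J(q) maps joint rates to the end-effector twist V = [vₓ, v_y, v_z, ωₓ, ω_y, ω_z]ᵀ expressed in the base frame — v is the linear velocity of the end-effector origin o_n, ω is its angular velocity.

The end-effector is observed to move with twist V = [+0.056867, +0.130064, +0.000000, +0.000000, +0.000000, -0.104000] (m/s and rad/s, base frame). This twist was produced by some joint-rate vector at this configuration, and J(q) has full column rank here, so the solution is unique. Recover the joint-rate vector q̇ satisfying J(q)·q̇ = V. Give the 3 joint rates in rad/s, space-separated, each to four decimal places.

o_n = [0.3481, 0.7423, 0.2600]
J₁: ẑ×o_n = [-0.7423, 0.3481, 0.0000], ω = ẑ
J2: z=[0.0000, 0.0000, 1.0000] o=[-0.7825, 0.1663, 0.0000] → [-0.5759, 1.1306, 0.0000, 0.0000, 0.0000, 1.0000]
J3: z=[0.0000, 0.0000, 1.0000] o=[-0.1785, 0.2512, 0.2600] → [-0.4910, 0.5266, 0.0000, 0.0000, 0.0000, 1.0000]
q̇ = J⁺·V = [-0.1150, 0.2720, -0.2610]

-0.1150 0.2720 -0.2610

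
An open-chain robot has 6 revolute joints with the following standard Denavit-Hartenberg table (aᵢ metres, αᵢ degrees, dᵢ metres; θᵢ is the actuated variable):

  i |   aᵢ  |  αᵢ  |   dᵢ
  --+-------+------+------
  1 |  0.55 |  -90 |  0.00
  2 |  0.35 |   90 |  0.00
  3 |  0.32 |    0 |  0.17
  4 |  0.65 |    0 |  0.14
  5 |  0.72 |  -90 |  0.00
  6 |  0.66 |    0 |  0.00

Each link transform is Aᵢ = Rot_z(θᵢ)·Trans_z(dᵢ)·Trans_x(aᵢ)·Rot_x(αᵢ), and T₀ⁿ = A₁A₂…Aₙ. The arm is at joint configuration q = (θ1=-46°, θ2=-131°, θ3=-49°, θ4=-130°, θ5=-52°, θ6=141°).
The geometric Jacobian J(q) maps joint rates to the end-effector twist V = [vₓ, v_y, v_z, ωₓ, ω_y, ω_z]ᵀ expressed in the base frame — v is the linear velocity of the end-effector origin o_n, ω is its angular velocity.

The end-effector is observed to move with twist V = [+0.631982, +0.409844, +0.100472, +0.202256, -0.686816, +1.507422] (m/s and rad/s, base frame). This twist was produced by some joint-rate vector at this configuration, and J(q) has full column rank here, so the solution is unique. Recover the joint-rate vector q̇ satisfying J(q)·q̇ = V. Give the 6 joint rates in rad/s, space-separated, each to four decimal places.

0.8930 -0.3700 -0.5360 0.4960 -0.8420 -0.0610

o_n = [0.4716, -0.6206, -0.0971]
J₁: ẑ×o_n = [0.6206, 0.4716, -0.0000], ω = ẑ
J2: z=[0.7193, 0.6947, 0.0000] o=[0.3821, -0.3956, 0.0000] → [-0.0675, 0.0699, -0.2240, 0.7193, 0.6947, 0.0000]
J3: z=[-0.5243, 0.5429, -0.6561] o=[0.2226, -0.2305, 0.2641] → [-0.4521, -0.3528, 0.0694, -0.5243, 0.5429, -0.6561]
J4: z=[-0.5243, 0.5429, -0.6561] o=[-0.1360, -0.2069, 0.3111] → [-0.4931, -0.6126, -0.1129, -0.5243, 0.5429, -0.6561]
J5: z=[-0.5243, 0.5429, -0.6561] o=[0.0787, -0.4454, -0.2713] → [-0.0204, -0.1665, -0.1215, -0.5243, 0.5429, -0.6561]
J6: z=[-0.0985, -0.8039, -0.5865] o=[0.6877, -0.2706, -0.6132] → [-0.6202, 0.1776, -0.1392, -0.0985, -0.8039, -0.5865]
q̇ = J⁺·V = [0.8930, -0.3700, -0.5360, 0.4960, -0.8420, -0.0610]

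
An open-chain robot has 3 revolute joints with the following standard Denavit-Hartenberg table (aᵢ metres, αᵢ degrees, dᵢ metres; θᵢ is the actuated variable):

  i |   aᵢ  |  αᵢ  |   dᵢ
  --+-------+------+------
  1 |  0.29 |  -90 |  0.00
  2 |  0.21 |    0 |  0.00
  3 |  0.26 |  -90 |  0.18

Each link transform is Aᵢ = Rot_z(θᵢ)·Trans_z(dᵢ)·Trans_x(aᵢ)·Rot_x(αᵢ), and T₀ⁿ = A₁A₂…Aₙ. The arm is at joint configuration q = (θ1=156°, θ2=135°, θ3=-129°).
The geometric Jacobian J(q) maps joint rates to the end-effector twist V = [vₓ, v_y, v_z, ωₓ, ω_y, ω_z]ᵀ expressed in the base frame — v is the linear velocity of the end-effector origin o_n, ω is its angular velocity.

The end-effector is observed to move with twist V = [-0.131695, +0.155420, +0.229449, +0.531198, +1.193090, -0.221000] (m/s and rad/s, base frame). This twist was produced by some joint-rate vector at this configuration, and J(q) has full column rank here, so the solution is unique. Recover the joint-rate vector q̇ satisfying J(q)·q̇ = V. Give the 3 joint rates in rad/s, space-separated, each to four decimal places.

-0.2210 -0.7290 -0.5770

o_n = [-0.4387, -0.0017, -0.1757]
J₁: ẑ×o_n = [0.0017, -0.4387, 0.0000], ω = ẑ
J2: z=[-0.4067, -0.9135, 0.0000] o=[-0.2649, 0.1180, 0.0000] → [0.1605, -0.0715, -0.1101, -0.4067, -0.9135, 0.0000]
J3: z=[-0.4067, -0.9135, 0.0000] o=[-0.1293, 0.0576, -0.1485] → [0.0248, -0.0111, -0.2586, -0.4067, -0.9135, 0.0000]
q̇ = J⁺·V = [-0.2210, -0.7290, -0.5770]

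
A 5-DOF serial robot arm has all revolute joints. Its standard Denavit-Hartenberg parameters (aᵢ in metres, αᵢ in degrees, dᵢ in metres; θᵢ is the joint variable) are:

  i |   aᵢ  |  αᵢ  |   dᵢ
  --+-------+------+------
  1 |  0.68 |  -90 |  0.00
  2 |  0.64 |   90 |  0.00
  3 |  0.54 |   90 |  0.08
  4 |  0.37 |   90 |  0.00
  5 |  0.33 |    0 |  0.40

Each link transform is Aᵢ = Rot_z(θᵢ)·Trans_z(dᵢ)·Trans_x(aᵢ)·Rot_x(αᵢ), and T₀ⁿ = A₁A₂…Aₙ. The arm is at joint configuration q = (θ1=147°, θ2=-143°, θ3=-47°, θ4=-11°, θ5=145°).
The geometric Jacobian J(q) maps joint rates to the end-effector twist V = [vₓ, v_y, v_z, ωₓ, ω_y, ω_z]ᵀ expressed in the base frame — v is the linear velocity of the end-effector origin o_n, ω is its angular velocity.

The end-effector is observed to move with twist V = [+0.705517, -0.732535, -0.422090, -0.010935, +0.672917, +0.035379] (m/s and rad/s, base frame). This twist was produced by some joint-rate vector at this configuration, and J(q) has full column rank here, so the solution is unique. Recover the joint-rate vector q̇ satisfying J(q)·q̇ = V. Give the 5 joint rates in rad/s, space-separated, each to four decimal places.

-0.5690 -0.8200 0.0520 -0.2250 0.7750

o_n = [0.1487, 0.5470, 0.7972]
J₁: ẑ×o_n = [-0.5470, 0.1487, 0.0000], ω = ẑ
J2: z=[-0.5446, -0.8387, 0.0000] o=[-0.5703, 0.3704, 0.0000] → [-0.6686, 0.4342, 0.5068, -0.5446, -0.8387, 0.0000]
J3: z=[0.5047, -0.3278, -0.7986] o=[-0.1416, 0.0920, 0.3852] → [0.2283, -0.4399, 0.3248, 0.5047, -0.3278, -0.7986]
J4: z=[-0.1184, 0.8901, -0.4401] o=[0.3605, 0.2368, 0.5429] → [0.3629, 0.1233, 0.1518, -0.1184, 0.8901, -0.4401]
J5: z=[-0.6586, 0.2613, 0.7056] o=[0.6355, 0.3750, 0.7484] → [-0.1086, -0.3113, 0.0139, -0.6586, 0.2613, 0.7056]
q̇ = J⁺·V = [-0.5690, -0.8200, 0.0520, -0.2250, 0.7750]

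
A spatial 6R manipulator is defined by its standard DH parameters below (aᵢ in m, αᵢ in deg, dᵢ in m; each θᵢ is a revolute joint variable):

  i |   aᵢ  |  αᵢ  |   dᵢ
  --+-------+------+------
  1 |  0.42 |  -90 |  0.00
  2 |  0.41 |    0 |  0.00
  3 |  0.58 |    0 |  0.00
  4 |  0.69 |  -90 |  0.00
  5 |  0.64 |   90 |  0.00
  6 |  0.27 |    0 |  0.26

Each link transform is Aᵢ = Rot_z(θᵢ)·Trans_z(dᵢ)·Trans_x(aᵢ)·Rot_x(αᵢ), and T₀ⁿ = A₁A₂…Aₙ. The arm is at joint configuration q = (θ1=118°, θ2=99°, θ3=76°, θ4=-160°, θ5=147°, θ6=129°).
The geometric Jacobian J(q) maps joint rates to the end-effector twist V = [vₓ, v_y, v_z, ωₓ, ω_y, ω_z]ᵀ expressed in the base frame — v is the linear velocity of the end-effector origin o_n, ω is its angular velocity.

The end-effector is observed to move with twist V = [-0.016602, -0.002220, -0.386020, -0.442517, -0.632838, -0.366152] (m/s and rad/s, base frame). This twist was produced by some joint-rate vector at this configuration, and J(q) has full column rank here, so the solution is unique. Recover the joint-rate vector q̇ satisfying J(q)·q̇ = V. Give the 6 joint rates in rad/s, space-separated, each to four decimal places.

-0.1020 -0.9540 0.5930 0.6320 0.3460 -0.4970

o_n = [0.3499, 0.3517, -0.7714]
J₁: ẑ×o_n = [-0.3517, 0.3499, 0.0000], ω = ẑ
J2: z=[-0.8829, -0.4695, 0.0000] o=[-0.1972, 0.3708, 0.0000] → [0.3621, -0.6811, 0.2738, -0.8829, -0.4695, 0.0000]
J3: z=[-0.8829, -0.4695, 0.0000] o=[-0.1671, 0.3142, -0.4050] → [0.1720, -0.3235, 0.2096, -0.8829, -0.4695, 0.0000]
J4: z=[-0.8829, -0.4695, 0.0000] o=[0.1042, -0.1960, -0.4555] → [0.1483, -0.2789, -0.3682, -0.8829, -0.4695, 0.0000]
J5: z=[0.1215, -0.2285, -0.9659] o=[-0.2087, 0.3925, -0.6341] → [-0.0081, -0.5229, 0.1227, 0.1215, -0.2285, -0.9659]
J6: z=[0.4935, 0.8582, -0.1410] o=[0.3425, 0.0984, -0.4952] → [-0.2014, 0.1353, 0.1186, 0.4935, 0.8582, -0.1410]
q̇ = J⁺·V = [-0.1020, -0.9540, 0.5930, 0.6320, 0.3460, -0.4970]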